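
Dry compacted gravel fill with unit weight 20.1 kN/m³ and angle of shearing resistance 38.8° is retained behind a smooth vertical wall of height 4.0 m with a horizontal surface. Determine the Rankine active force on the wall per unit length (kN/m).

36.9 kN/m

K_a = tan²(45° − φ/2) = 0.2296.
P_a = ½ K_a γ H² = 0.5 × 0.2296 × 20.1 × 4.0² = 36.91 kN/m.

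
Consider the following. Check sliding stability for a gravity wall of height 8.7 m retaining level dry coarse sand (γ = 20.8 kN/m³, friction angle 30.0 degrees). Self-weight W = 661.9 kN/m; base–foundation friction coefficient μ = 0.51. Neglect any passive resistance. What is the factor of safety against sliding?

1.29

K_a = tan²(45° − 30.0°/2) = 0.3333.
P_a = ½K_aγH² = 0.5×0.3333×20.8×8.7² = 262.4 kN/m, acting at H/3 = 2.900 m above the base.
FS_sliding = μW / P_a = 0.51×661.9 / 262.4 = 1.287.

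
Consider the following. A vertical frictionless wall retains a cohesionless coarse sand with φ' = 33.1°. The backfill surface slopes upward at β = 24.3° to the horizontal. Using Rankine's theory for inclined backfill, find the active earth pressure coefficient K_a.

0.396

K_a = cos β · (cos β − √(cos²β − cos²φ)) / (cos β + √(cos²β − cos²φ)).
cos β = 0.9114, cos φ = 0.8377, √(cos²β − cos²φ) = 0.3590.
K_a = 0.9114 × (0.9114 − 0.3590)/(0.9114 + 0.3590) = 0.3963.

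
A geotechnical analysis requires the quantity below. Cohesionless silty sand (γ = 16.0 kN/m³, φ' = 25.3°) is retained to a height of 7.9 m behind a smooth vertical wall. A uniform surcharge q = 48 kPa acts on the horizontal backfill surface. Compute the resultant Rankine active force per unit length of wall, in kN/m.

K_a = tan²(45° − φ/2) = 0.4012.
Soil triangle: ½ K_a γ H² = 0.5×0.4012×16.0×7.9² = 200.3 kN/m.
Surcharge rectangle: K_a q H = 0.4012×48×7.9 = 152.1 kN/m.
Total = 200.3 + 152.1 = 352.4 kN/m.

352 kN/m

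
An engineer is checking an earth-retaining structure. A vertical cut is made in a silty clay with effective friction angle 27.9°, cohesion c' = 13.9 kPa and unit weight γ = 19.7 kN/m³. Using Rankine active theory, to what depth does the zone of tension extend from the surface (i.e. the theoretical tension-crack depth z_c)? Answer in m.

K_a = tan²(45° − 27.9°/2) = 0.3625; √K_a = 0.6020.
The active pressure is zero where K_a γ z = 2c√K_a, so z_c = 2c/(γ√K_a) = 2×13.9/(19.7×0.6020) = 2.344 m.

2.34 m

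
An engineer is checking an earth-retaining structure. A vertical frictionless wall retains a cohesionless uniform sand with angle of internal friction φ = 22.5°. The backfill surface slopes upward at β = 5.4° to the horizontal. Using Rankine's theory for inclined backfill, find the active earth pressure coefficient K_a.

0.455

K_a = cos β · (cos β − √(cos²β − cos²φ)) / (cos β + √(cos²β − cos²φ)).
cos β = 0.9956, cos φ = 0.9239, √(cos²β − cos²φ) = 0.3709.
K_a = 0.9956 × (0.9956 − 0.3709)/(0.9956 + 0.3709) = 0.4551.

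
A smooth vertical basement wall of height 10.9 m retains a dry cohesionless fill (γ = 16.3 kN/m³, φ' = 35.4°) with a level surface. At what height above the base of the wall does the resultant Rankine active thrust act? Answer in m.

K_a = 0.2664.
The pressure distribution is triangular, so the resultant acts at H/3 above the base = 10.9/3 = 3.633 m.

3.63 m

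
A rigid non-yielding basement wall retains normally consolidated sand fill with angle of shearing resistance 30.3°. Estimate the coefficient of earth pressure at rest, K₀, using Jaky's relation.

0.495

K₀ = 1 − sin φ' = 1 − sin 30.3° = 0.4955.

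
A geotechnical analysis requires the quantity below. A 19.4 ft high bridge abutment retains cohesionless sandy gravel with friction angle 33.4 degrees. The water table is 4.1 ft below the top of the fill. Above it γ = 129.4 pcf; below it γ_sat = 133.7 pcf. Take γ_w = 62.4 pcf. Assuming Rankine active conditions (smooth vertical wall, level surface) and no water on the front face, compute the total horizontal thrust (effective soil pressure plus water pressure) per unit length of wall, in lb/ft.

12400 lb/ft

K_a = tan²(45° − φ/2) = 0.2899.
γ' = 133.7 − 62.4 = 71.30 pcf. Depth below WT = 15.3 ft.
σ'_h at WT = K_a γ d_w = 153.8 psf; at base = 153.8 + K_a γ' × 15.3 = 470.1 psf.
P₁ (0–4.1 ft) = ½×153.8×4.1 = 315.3. P₂ (4.1–19.4 ft) = ½(153.8+470.1)×15.3 = 4773.
P_w = ½ γ_w h₂² = 0.5×62.4×15.3² = 7304. Total = 315.3+4773+7304 = 12390 lb/ft.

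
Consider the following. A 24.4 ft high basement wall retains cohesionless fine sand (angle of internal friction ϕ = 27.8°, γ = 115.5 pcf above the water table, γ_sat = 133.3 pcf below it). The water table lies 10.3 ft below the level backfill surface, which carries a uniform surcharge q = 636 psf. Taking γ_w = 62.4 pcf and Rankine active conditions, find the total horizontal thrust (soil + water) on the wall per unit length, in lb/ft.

22700 lb/ft

K_a = tan²(45° − φ/2) = 0.3639.
γ' = 133.3 − 62.4 = 70.90 pcf. h₂ = H − d_w = 14.1 ft.
σ'_h: at surface K_a·q = 231.4; at WT K_a(q+γd_w) = 664.3; at base K_a(q+γd_w+γ'h₂) = 1028 psf.
P₁ = ½(231.4+664.3)×10.3 = 4613; P₂ = ½(664.3+1028)×14.1 = 11930; P_w = ½γ_w h₂² = 6203.
Total = 4613+11930+6203 = 22750 lb/ft.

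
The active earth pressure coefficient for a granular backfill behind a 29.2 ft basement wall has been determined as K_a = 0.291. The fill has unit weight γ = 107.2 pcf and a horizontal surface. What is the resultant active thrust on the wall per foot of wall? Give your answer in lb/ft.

P = ½ K_a γ H² = 0.5 × 0.291 × 107.2 × 29.2² = 13300 lb/ft.

13300 lb/ft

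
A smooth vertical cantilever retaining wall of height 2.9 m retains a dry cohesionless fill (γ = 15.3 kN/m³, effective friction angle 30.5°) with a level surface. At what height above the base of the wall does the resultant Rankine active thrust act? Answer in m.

K_a = 0.3267.
The pressure distribution is triangular, so the resultant acts at H/3 above the base = 2.9/3 = 0.9667 m.

0.967 m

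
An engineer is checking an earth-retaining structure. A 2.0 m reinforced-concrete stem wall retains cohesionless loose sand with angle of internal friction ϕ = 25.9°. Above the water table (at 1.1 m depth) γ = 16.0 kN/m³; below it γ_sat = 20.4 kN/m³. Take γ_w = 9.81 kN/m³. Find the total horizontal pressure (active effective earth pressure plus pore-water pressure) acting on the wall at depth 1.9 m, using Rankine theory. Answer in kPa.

18.1 kPa

K_a = (1 − sin φ)/(1 + sin φ) = 0.3920.
γ' = 20.4 − 9.81 = 10.59 kN/m³.
Effective vertical stress at 1.9 m: σ'_v = 16.0×1.1 + 10.59×0.800 = 26.07 kPa.
σ'_h = K_a σ'_v = 0.3920 × 26.07 = 10.22 kPa; u = γ_w × 0.800 = 7.848 kPa.
Total σ_h = 10.22 + 7.848 = 18.07 kPa.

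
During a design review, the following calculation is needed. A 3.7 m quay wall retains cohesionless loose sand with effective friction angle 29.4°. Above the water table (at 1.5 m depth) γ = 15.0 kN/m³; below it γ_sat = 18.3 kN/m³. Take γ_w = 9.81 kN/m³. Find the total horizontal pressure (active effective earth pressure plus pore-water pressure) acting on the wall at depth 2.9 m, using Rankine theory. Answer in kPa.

25.5 kPa

K_a = (1 − sin φ)/(1 + sin φ) = 0.3415.
γ' = 18.3 − 9.81 = 8.490 kN/m³.
Effective vertical stress at 2.9 m: σ'_v = 15.0×1.5 + 8.490×1.40 = 34.39 kPa.
σ'_h = K_a σ'_v = 0.3415 × 34.39 = 11.74 kPa; u = γ_w × 1.40 = 13.73 kPa.
Total σ_h = 11.74 + 13.73 = 25.48 kPa.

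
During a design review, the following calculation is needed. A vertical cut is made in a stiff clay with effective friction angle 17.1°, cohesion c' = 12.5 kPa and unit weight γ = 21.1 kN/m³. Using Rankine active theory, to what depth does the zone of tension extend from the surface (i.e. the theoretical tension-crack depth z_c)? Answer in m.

1.60 m

K_a = tan²(45° − 17.1°/2) = 0.5455; √K_a = 0.7386.
The active pressure is zero where K_a γ z = 2c√K_a, so z_c = 2c/(γ√K_a) = 2×12.5/(21.1×0.7386) = 1.604 m.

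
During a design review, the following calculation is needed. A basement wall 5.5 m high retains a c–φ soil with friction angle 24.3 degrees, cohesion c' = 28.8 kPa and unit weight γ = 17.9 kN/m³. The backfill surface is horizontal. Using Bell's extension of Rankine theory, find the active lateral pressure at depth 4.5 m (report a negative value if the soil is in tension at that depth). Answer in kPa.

K_a = (1 − sin φ)/(1 + sin φ) = 0.4169.
σ_a = K_a γ z − 2c√K_a = 0.4169×17.9×4.5 − 2×28.8×0.6457 = -3.609 kPa.

-3.61 kPa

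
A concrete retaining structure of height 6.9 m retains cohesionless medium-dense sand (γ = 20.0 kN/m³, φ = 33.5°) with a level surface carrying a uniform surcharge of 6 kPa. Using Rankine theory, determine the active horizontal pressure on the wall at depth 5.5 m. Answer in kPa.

33.5 kPa

K_a = (1 − sin φ)/(1 + sin φ) = 0.2887.
σ_v = γz + q = 20.0 × 5.5 + 6 = 116.0 kPa.
σ_h = K_a σ_v = 0.2887 × 116.0 = 33.49 kPa.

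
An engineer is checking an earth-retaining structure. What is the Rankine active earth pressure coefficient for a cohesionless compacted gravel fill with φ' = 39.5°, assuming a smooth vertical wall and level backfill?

0.222

K_a = (1 − sin φ)/(1 + sin φ) = (1 − sin 39.5°)/(1 + sin 39.5°) = 0.2224.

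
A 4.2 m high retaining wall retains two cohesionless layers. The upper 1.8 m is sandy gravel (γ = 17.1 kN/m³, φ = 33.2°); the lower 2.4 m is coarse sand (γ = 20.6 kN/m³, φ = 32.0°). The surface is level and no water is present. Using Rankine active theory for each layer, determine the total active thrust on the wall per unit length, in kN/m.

49.0 kN/m

K_a1 = tan²(45°−33.2°/2) = 0.2924; K_a2 = tan²(45°−32.0°/2) = 0.3073.
Layer 1: σ at base = K_a1 γ₁ h₁ = 8.999 kPa; P₁ = ½×8.999×1.8 = 8.099.
Layer 2: σ_v at top = γ₁h₁ = 30.78; σ_h top = K_a2×30.78 = 9.457; σ_h base = K_a2×(30.78+20.6×2.4) = 24.65.
P₂ = ½(9.457+24.65)×2.4 = 40.93. Total P_a = 8.099+40.93 = 49.03 kN/m.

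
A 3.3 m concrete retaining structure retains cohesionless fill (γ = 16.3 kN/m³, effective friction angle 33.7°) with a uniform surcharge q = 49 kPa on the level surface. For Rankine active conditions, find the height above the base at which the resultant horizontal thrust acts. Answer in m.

1.46 m

K_a = 0.2863.
Triangular part P₁ = ½K_aγH² = 25.41 at H/3 = 1.100 m; rectangular part P₂ = K_a q H = 46.30 at H/2 = 1.650 m.
ȳ = (P₁·1.100 + P₂·1.650)/(P₁+P₂) = 1.455 m.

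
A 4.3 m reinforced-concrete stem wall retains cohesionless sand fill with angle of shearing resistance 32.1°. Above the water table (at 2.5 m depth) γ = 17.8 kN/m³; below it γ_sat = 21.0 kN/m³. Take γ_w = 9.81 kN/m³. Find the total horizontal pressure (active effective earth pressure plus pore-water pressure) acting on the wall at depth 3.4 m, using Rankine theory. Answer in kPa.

25.5 kPa

K_a = (1 − sin φ)/(1 + sin φ) = 0.3060.
γ' = 21.0 − 9.81 = 11.19 kN/m³.
Effective vertical stress at 3.4 m: σ'_v = 17.8×2.5 + 11.19×0.900 = 54.57 kPa.
σ'_h = K_a σ'_v = 0.3060 × 54.57 = 16.70 kPa; u = γ_w × 0.900 = 8.829 kPa.
Total σ_h = 16.70 + 8.829 = 25.53 kPa.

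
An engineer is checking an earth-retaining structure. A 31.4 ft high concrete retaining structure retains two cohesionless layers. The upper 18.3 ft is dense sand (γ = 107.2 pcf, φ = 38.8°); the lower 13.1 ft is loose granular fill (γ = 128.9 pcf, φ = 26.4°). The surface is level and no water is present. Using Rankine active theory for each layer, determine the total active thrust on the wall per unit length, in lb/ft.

K_a1 = tan²(45°−38.8°/2) = 0.2296; K_a2 = tan²(45°−26.4°/2) = 0.3844.
Layer 1: σ at base = K_a1 γ₁ h₁ = 450.3 psf; P₁ = ½×450.3×18.3 = 4121.
Layer 2: σ_v at top = γ₁h₁ = 1962; σ_h top = K_a2×1962 = 754.2; σ_h base = K_a2×(1962+128.9×13.1) = 1403.
P₂ = ½(754.2+1403)×13.1 = 14130. Total P_a = 4121+14130 = 18250 lb/ft.

18300 lb/ft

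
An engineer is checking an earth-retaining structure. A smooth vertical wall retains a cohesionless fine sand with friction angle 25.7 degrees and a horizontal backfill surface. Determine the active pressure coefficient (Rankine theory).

K_a = tan²(45° − φ/2) = tan²(32.15°) = 0.3950.

0.395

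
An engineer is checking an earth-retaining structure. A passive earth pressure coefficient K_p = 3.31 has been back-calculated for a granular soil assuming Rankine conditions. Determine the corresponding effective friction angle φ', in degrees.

K_p = (1+sin φ)/(1−sin φ) ⇒ sin φ = (K_p − 1)/(K_p + 1) = 0.5360.
φ = arcsin(0.5360) = 32.41°.

32.4°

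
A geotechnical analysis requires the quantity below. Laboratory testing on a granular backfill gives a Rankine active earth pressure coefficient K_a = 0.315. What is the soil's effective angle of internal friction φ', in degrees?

31.4°

K_a = tan²(45° − φ/2) ⇒ 45° − φ/2 = arctan(√0.315) = 29.30°.
φ = 2(45° − 29.30°) = 31.39°.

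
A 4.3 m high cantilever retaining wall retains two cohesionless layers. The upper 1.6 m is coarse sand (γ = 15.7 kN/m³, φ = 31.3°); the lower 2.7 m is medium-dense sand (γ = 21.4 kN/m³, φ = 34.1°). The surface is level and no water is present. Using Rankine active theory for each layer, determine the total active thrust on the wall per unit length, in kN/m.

K_a1 = tan²(45°−31.3°/2) = 0.3162; K_a2 = tan²(45°−34.1°/2) = 0.2815.
Layer 1: σ at base = K_a1 γ₁ h₁ = 7.943 kPa; P₁ = ½×7.943×1.6 = 6.354.
Layer 2: σ_v at top = γ₁h₁ = 25.12; σ_h top = K_a2×25.12 = 7.072; σ_h base = K_a2×(25.12+21.4×2.7) = 23.34.
P₂ = ½(7.072+23.34)×2.7 = 41.05. Total P_a = 6.354+41.05 = 47.41 kN/m.

47.4 kN/m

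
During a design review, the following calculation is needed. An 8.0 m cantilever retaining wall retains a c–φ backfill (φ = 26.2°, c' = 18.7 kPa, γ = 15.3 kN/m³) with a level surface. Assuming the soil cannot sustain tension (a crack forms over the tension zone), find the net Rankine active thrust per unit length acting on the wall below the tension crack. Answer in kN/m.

49.2 kN/m

K_a = 0.3874; √K_a = 0.6224.
Tension-crack depth z_c = 2c/(γ√K_a) = 2×18.7/(15.3×0.6224) = 3.927 m.
σ_a at base = K_a γ H − 2c√K_a = 0.3874×15.3×8.0 − 2×18.7×0.6224 = 24.14 kPa.
P_a = ½ × 24.14 × (H − z_c) = 0.5×24.14×4.073 = 49.17 kN/m.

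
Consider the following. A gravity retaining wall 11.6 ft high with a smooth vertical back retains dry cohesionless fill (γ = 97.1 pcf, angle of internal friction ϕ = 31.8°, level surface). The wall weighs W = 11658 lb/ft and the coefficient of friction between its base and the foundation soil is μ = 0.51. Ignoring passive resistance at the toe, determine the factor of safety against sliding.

K_a = tan²(45° − 31.8°/2) = 0.3098.
P_a = ½K_aγH² = 0.5×0.3098×97.1×11.6² = 2024 lb/ft, acting at H/3 = 3.867 ft above the base.
FS_sliding = μW / P_a = 0.51×11658 / 2024 = 2.938.

2.94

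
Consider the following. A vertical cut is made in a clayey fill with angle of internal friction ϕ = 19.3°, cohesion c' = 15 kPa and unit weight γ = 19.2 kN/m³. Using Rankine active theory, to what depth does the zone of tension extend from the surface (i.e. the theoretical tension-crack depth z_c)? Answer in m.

K_a = tan²(45° − 19.3°/2) = 0.5032; √K_a = 0.7094.
The active pressure is zero where K_a γ z = 2c√K_a, so z_c = 2c/(γ√K_a) = 2×15/(19.2×0.7094) = 2.203 m.

2.20 m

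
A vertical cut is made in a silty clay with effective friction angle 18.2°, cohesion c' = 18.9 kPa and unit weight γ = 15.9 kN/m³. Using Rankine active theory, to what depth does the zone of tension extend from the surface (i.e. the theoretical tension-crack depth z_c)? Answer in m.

K_a = tan²(45° − 18.2°/2) = 0.5240; √K_a = 0.7239.
The active pressure is zero where K_a γ z = 2c√K_a, so z_c = 2c/(γ√K_a) = 2×18.9/(15.9×0.7239) = 3.284 m.

3.28 m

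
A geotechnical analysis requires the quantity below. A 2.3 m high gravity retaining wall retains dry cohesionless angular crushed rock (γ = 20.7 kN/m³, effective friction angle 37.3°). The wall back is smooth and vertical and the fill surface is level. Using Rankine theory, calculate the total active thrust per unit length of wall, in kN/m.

13.4 kN/m

K_a = tan²(45° − φ/2) = 0.2453.
P_a = ½ K_a γ H² = 0.5 × 0.2453 × 20.7 × 2.3² = 13.43 kN/m.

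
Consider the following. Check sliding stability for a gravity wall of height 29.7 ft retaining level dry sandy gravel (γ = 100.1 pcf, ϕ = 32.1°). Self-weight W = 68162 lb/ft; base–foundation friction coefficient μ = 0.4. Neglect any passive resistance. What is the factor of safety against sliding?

2.02

K_a = tan²(45° − 32.1°/2) = 0.3060.
P_a = ½K_aγH² = 0.5×0.3060×100.1×29.7² = 13510 lb/ft, acting at H/3 = 9.900 ft above the base.
FS_sliding = μW / P_a = 0.4×68162 / 13510 = 2.018.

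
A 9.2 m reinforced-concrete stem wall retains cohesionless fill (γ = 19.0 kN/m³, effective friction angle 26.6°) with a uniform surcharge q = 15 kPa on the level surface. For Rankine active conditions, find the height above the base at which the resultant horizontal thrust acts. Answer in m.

K_a = 0.3814.
Triangular part P₁ = ½K_aγH² = 306.7 at H/3 = 3.067 m; rectangular part P₂ = K_a q H = 52.64 at H/2 = 4.600 m.
ȳ = (P₁·3.067 + P₂·4.600)/(P₁+P₂) = 3.291 m.

3.29 m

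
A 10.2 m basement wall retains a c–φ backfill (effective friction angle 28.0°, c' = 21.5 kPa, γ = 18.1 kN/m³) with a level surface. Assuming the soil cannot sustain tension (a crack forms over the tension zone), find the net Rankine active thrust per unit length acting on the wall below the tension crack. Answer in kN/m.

K_a = 0.3610; √K_a = 0.6009.
Tension-crack depth z_c = 2c/(γ√K_a) = 2×21.5/(18.1×0.6009) = 3.954 m.
σ_a at base = K_a γ H − 2c√K_a = 0.3610×18.1×10.2 − 2×21.5×0.6009 = 40.82 kPa.
P_a = ½ × 40.82 × (H − z_c) = 0.5×40.82×6.246 = 127.5 kN/m.

127 kN/m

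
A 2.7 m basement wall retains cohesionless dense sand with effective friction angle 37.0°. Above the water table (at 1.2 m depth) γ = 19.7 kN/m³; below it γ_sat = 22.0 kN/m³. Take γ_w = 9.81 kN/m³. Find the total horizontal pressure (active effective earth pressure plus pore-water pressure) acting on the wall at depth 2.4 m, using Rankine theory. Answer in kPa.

21.3 kPa

K_a = (1 − sin φ)/(1 + sin φ) = 0.2486.
γ' = 22.0 − 9.81 = 12.19 kN/m³.
Effective vertical stress at 2.4 m: σ'_v = 19.7×1.2 + 12.19×1.20 = 38.27 kPa.
σ'_h = K_a σ'_v = 0.2486 × 38.27 = 9.513 kPa; u = γ_w × 1.20 = 11.77 kPa.
Total σ_h = 9.513 + 11.77 = 21.28 kPa.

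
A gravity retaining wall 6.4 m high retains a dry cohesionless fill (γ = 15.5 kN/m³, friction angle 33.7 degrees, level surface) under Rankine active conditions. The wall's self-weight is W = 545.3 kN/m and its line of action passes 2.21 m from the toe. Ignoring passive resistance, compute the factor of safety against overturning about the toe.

K_a = tan²(45° − 33.7°/2) = 0.2863.
P_a = ½K_aγH² = 0.5×0.2863×15.5×6.4² = 90.88 kN/m, acting at H/3 = 2.133 m above the base.
Overturning moment M_o = P_a × H/3 = 90.88 × 2.133 = 193.9.
Resisting moment M_r = W × 2.21 = 545.3 × 2.21 = 1205.
FS_overturning = M_r/M_o = 1205/193.9 = 6.216.

6.22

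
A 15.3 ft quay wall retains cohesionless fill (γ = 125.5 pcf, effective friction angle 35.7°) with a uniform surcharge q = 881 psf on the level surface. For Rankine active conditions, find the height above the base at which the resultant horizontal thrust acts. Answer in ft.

6.32 ft

K_a = 0.2630.
Triangular part P₁ = ½K_aγH² = 3863 at H/3 = 5.100 ft; rectangular part P₂ = K_a q H = 3545 at H/2 = 7.650 ft.
ȳ = (P₁·5.100 + P₂·7.650)/(P₁+P₂) = 6.320 ft.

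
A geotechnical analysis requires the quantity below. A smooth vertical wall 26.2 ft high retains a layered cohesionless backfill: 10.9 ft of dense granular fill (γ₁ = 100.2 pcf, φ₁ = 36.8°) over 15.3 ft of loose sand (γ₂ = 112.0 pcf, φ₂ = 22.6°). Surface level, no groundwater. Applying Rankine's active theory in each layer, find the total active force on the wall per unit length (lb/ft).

14800 lb/ft

K_a1 = tan²(45°−36.8°/2) = 0.2508; K_a2 = tan²(45°−22.6°/2) = 0.4448.
Layer 1: σ at base = K_a1 γ₁ h₁ = 273.9 psf; P₁ = ½×273.9×10.9 = 1493.
Layer 2: σ_v at top = γ₁h₁ = 1092; σ_h top = K_a2×1092 = 485.8; σ_h base = K_a2×(1092+112.0×15.3) = 1248.
P₂ = ½(485.8+1248)×15.3 = 13260. Total P_a = 1493+13260 = 14760 lb/ft.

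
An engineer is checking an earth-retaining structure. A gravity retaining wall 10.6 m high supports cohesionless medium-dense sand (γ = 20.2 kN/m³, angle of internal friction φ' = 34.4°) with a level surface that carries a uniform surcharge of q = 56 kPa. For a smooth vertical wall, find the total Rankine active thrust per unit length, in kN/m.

K_a = tan²(45° − φ/2) = 0.2780.
Soil triangle: ½ K_a γ H² = 0.5×0.2780×20.2×10.6² = 315.5 kN/m.
Surcharge rectangle: K_a q H = 0.2780×56×10.6 = 165.0 kN/m.
Total = 315.5 + 165.0 = 480.5 kN/m.

480 kN/m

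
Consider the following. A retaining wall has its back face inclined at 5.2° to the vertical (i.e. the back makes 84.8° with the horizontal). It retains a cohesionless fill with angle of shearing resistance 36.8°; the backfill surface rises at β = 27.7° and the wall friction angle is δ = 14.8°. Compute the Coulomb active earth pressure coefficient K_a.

K_a = sin²(α+φ) / [sin²α · sin(α−δ) · (1 + √{sin(φ+δ)sin(φ−β) / (sin(α−δ)sin(α+β))})²].
With α = 84.8°, φ = 36.8°, δ = 14.8°, β = 27.7°: K_a = 0.4100.

0.410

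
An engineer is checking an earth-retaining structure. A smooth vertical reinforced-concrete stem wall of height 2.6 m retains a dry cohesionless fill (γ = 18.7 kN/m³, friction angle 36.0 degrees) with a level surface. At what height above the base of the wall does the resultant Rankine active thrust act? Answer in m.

0.867 m

K_a = 0.2596.
The pressure distribution is triangular, so the resultant acts at H/3 above the base = 2.6/3 = 0.8667 m.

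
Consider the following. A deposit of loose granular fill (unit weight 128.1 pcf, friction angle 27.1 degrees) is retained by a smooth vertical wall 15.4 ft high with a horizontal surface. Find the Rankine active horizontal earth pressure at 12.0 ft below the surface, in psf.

575 psf

K_a = (1 − sin φ)/(1 + sin φ) = 0.3741.
σ_h = K_a γ z = 0.3741 × 128.1 × 12.0 = 575.0 psf.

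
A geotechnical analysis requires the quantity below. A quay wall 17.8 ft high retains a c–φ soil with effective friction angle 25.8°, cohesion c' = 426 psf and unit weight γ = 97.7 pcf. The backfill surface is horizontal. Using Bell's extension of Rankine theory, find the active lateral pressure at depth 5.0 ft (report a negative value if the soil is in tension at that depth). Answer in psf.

-342 psf

K_a = (1 − sin φ)/(1 + sin φ) = 0.3935.
σ_a = K_a γ z − 2c√K_a = 0.3935×97.7×5.0 − 2×426×0.6273 = -342.2 psf.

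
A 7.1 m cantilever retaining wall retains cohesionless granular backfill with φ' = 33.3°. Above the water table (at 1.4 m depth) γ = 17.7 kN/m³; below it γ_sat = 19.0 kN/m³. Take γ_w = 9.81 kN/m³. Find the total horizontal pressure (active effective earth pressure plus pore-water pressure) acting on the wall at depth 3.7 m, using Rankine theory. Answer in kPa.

35.9 kPa

K_a = (1 − sin φ)/(1 + sin φ) = 0.2911.
γ' = 19.0 − 9.81 = 9.190 kN/m³.
Effective vertical stress at 3.7 m: σ'_v = 17.7×1.4 + 9.190×2.30 = 45.92 kPa.
σ'_h = K_a σ'_v = 0.2911 × 45.92 = 13.37 kPa; u = γ_w × 2.30 = 22.56 kPa.
Total σ_h = 13.37 + 22.56 = 35.93 kPa.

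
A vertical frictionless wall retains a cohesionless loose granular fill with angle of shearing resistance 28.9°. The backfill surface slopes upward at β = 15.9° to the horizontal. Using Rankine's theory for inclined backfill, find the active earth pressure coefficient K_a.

0.399

K_a = cos β · (cos β − √(cos²β − cos²φ)) / (cos β + √(cos²β − cos²φ)).
cos β = 0.9617, cos φ = 0.8755, √(cos²β − cos²φ) = 0.3981.
K_a = 0.9617 × (0.9617 − 0.3981)/(0.9617 + 0.3981) = 0.3986.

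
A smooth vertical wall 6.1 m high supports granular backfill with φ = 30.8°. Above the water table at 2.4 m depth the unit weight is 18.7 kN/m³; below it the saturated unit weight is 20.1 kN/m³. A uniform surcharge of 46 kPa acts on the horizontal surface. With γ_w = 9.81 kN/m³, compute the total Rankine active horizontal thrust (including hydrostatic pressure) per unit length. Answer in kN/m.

251 kN/m

K_a = tan²(45° − φ/2) = 0.3227.
γ' = 20.1 − 9.81 = 10.29 kN/m³. h₂ = H − d_w = 3.7 m.
σ'_h: at surface K_a·q = 14.84; at WT K_a(q+γd_w) = 29.33; at base K_a(q+γd_w+γ'h₂) = 41.61 kPa.
P₁ = ½(14.84+29.33)×2.4 = 53.01; P₂ = ½(29.33+41.61)×3.7 = 131.2; P_w = ½γ_w h₂² = 67.15.
Total = 53.01+131.2+67.15 = 251.4 kN/m.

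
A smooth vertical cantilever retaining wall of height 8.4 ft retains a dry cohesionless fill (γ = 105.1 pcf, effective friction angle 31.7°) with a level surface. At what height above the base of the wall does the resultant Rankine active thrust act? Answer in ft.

2.80 ft

K_a = 0.3111.
The pressure distribution is triangular, so the resultant acts at H/3 above the base = 8.4/3 = 2.800 ft.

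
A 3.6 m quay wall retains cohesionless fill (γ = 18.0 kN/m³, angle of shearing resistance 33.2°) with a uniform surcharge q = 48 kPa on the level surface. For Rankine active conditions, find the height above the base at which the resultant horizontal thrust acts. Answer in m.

1.56 m

K_a = 0.2924.
Triangular part P₁ = ½K_aγH² = 34.10 at H/3 = 1.200 m; rectangular part P₂ = K_a q H = 50.52 at H/2 = 1.800 m.
ȳ = (P₁·1.200 + P₂·1.800)/(P₁+P₂) = 1.558 m.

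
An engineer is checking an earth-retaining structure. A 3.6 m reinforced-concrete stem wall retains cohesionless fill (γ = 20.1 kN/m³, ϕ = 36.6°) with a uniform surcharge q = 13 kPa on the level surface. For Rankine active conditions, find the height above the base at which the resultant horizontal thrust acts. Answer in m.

1.36 m

K_a = 0.2530.
Triangular part P₁ = ½K_aγH² = 32.95 at H/3 = 1.200 m; rectangular part P₂ = K_a q H = 11.84 at H/2 = 1.800 m.
ȳ = (P₁·1.200 + P₂·1.800)/(P₁+P₂) = 1.359 m.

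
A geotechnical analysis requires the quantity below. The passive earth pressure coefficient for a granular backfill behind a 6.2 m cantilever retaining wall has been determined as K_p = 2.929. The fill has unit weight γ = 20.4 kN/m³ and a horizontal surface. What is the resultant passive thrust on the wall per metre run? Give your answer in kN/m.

1150 kN/m

P = ½ K_p γ H² = 0.5 × 2.929 × 20.4 × 6.2² = 1148 kN/m.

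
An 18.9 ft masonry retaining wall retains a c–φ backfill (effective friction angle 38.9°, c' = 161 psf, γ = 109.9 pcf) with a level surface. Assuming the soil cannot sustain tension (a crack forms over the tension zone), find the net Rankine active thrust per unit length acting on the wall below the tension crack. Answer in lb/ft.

K_a = 0.2285; √K_a = 0.4780.
Tension-crack depth z_c = 2c/(γ√K_a) = 2×161/(109.9×0.4780) = 6.129 ft.
σ_a at base = K_a γ H − 2c√K_a = 0.2285×109.9×18.9 − 2×161×0.4780 = 320.7 psf.
P_a = ½ × 320.7 × (H − z_c) = 0.5×320.7×12.77 = 2048 lb/ft.

2050 lb/ft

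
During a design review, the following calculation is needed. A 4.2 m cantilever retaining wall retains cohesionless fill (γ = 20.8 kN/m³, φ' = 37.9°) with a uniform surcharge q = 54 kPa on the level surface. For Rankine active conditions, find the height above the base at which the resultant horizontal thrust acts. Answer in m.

K_a = 0.2389.
Triangular part P₁ = ½K_aγH² = 43.83 at H/3 = 1.400 m; rectangular part P₂ = K_a q H = 54.19 at H/2 = 2.100 m.
ȳ = (P₁·1.400 + P₂·2.100)/(P₁+P₂) = 1.787 m.

1.79 m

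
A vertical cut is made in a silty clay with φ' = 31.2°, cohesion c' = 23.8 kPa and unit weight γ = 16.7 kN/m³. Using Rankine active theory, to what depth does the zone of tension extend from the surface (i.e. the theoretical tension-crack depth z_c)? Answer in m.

5.06 m

K_a = tan²(45° − 31.2°/2) = 0.3175; √K_a = 0.5635.
The active pressure is zero where K_a γ z = 2c√K_a, so z_c = 2c/(γ√K_a) = 2×23.8/(16.7×0.5635) = 5.058 m.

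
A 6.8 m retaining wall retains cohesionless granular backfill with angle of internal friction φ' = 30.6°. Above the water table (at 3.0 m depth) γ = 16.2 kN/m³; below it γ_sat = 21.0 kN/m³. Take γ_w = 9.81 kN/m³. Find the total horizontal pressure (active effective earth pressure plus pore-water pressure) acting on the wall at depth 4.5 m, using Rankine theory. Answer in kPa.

36.0 kPa

K_a = (1 − sin φ)/(1 + sin φ) = 0.3253.
γ' = 21.0 − 9.81 = 11.19 kN/m³.
Effective vertical stress at 4.5 m: σ'_v = 16.2×3.0 + 11.19×1.50 = 65.38 kPa.
σ'_h = K_a σ'_v = 0.3253 × 65.38 = 21.27 kPa; u = γ_w × 1.50 = 14.71 kPa.
Total σ_h = 21.27 + 14.71 = 35.99 kPa.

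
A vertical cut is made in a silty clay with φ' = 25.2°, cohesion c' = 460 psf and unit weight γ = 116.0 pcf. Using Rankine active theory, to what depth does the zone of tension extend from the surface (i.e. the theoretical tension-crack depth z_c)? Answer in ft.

12.5 ft

K_a = tan²(45° − 25.2°/2) = 0.4027; √K_a = 0.6346.
The active pressure is zero where K_a γ z = 2c√K_a, so z_c = 2c/(γ√K_a) = 2×460/(116.0×0.6346) = 12.50 ft.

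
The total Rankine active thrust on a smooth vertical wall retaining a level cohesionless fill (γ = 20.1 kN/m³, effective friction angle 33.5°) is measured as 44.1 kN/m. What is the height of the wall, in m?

3.90 m

K_a = 0.2887. P_a = ½ K_a γ H² ⇒ H = √(2P_a/(K_a γ)).
H = √(2×44.1/(0.2887×20.1)) = 3.899 m.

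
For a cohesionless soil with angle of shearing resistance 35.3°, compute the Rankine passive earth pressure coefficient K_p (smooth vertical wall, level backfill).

3.74

K_p = (1 + sin φ)/(1 − sin φ) = tan²(45° + 35.3°/2) = 3.738.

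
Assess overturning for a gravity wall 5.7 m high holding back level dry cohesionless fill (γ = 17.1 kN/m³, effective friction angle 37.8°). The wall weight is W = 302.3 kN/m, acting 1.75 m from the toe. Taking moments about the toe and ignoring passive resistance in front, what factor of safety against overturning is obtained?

4.18

K_a = tan²(45° − 37.8°/2) = 0.2400.
P_a = ½K_aγH² = 0.5×0.2400×17.1×5.7² = 66.67 kN/m, acting at H/3 = 1.900 m above the base.
Overturning moment M_o = P_a × H/3 = 66.67 × 1.900 = 126.7.
Resisting moment M_r = W × 1.75 = 302.3 × 1.75 = 529.0.
FS_overturning = M_r/M_o = 529.0/126.7 = 4.176.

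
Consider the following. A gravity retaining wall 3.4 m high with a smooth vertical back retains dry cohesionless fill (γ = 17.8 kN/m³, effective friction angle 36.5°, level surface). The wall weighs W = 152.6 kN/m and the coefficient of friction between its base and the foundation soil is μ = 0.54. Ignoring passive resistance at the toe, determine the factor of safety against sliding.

K_a = tan²(45° − 36.5°/2) = 0.2541.
P_a = ½K_aγH² = 0.5×0.2541×17.8×3.4² = 26.14 kN/m, acting at H/3 = 1.133 m above the base.
FS_sliding = μW / P_a = 0.54×152.6 / 26.14 = 3.153.

3.15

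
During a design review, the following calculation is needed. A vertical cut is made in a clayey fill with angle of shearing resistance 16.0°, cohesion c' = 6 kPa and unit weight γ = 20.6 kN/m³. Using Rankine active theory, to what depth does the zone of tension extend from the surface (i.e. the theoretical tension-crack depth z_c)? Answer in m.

K_a = tan²(45° − 16.0°/2) = 0.5678; √K_a = 0.7536.
The active pressure is zero where K_a γ z = 2c√K_a, so z_c = 2c/(γ√K_a) = 2×6/(20.6×0.7536) = 0.7730 m.

0.773 m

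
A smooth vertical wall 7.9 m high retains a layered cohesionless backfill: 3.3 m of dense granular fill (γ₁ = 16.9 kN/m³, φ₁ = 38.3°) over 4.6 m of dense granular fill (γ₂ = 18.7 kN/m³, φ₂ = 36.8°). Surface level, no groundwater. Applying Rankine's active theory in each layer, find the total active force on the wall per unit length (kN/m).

K_a1 = tan²(45°−38.3°/2) = 0.2347; K_a2 = tan²(45°−36.8°/2) = 0.2508.
Layer 1: σ at base = K_a1 γ₁ h₁ = 13.09 kPa; P₁ = ½×13.09×3.3 = 21.60.
Layer 2: σ_v at top = γ₁h₁ = 55.77; σ_h top = K_a2×55.77 = 13.99; σ_h base = K_a2×(55.77+18.7×4.6) = 35.56.
P₂ = ½(13.99+35.56)×4.6 = 113.9. Total P_a = 21.60+113.9 = 135.5 kN/m.

136 kN/m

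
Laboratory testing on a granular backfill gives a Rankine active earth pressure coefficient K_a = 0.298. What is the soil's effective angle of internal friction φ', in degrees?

K_a = tan²(45° − φ/2) ⇒ 45° − φ/2 = arctan(√0.298) = 28.63°.
φ = 2(45° − 28.63°) = 32.74°.

32.7°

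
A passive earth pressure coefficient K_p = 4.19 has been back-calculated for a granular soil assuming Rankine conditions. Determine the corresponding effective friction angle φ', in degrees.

37.9°

K_p = (1+sin φ)/(1−sin φ) ⇒ sin φ = (K_p − 1)/(K_p + 1) = 0.6146.
φ = arcsin(0.6146) = 37.93°.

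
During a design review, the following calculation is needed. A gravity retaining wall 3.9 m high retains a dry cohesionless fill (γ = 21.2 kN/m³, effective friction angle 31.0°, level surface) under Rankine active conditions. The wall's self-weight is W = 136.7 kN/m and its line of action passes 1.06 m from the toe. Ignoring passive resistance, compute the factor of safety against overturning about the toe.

2.16

K_a = tan²(45° − 31.0°/2) = 0.3201.
P_a = ½K_aγH² = 0.5×0.3201×21.2×3.9² = 51.61 kN/m, acting at H/3 = 1.300 m above the base.
Overturning moment M_o = P_a × H/3 = 51.61 × 1.300 = 67.09.
Resisting moment M_r = W × 1.06 = 136.7 × 1.06 = 144.9.
FS_overturning = M_r/M_o = 144.9/67.09 = 2.160.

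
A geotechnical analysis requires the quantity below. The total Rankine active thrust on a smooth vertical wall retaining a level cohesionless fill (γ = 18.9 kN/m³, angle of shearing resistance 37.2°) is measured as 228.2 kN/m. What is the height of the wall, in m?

9.90 m

K_a = 0.2464. P_a = ½ K_a γ H² ⇒ H = √(2P_a/(K_a γ)).
H = √(2×228.2/(0.2464×18.9)) = 9.899 m.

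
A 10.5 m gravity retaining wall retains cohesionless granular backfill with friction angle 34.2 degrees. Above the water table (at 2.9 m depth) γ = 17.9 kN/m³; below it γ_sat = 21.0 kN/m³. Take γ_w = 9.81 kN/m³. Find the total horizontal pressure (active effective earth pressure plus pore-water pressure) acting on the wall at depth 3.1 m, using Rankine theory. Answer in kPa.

17.1 kPa

K_a = (1 − sin φ)/(1 + sin φ) = 0.2803.
γ' = 21.0 − 9.81 = 11.19 kN/m³.
Effective vertical stress at 3.1 m: σ'_v = 17.9×2.9 + 11.19×0.200 = 54.15 kPa.
σ'_h = K_a σ'_v = 0.2803 × 54.15 = 15.18 kPa; u = γ_w × 0.200 = 1.962 kPa.
Total σ_h = 15.18 + 1.962 = 17.14 kPa.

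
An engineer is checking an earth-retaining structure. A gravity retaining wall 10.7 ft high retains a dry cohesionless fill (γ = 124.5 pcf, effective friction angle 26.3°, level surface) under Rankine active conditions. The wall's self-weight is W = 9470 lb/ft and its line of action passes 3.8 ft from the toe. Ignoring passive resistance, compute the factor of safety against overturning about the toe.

3.67

K_a = tan²(45° − 26.3°/2) = 0.3859.
P_a = ½K_aγH² = 0.5×0.3859×124.5×10.7² = 2751 lb/ft, acting at H/3 = 3.567 ft above the base.
Overturning moment M_o = P_a × H/3 = 2751 × 3.567 = 9810.
Resisting moment M_r = W × 3.8 = 9470 × 3.8 = 35990.
FS_overturning = M_r/M_o = 35990/9810 = 3.668.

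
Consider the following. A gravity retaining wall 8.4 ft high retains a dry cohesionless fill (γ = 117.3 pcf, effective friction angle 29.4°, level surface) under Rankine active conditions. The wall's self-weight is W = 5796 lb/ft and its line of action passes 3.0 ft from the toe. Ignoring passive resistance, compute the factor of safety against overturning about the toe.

4.39

K_a = tan²(45° − 29.4°/2) = 0.3415.
P_a = ½K_aγH² = 0.5×0.3415×117.3×8.4² = 1413 lb/ft, acting at H/3 = 2.800 ft above the base.
Overturning moment M_o = P_a × H/3 = 1413 × 2.800 = 3957.
Resisting moment M_r = W × 3.0 = 5796 × 3.0 = 17390.
FS_overturning = M_r/M_o = 17390/3957 = 4.395.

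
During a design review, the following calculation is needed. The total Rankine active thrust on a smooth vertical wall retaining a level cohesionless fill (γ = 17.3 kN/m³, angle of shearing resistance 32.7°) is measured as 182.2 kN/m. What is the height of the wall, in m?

K_a = 0.2985. P_a = ½ K_a γ H² ⇒ H = √(2P_a/(K_a γ)).
H = √(2×182.2/(0.2985×17.3)) = 8.400 m.

8.40 m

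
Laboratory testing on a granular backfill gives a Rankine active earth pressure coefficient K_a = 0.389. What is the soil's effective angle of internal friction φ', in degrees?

26.1°

K_a = tan²(45° − φ/2) ⇒ 45° − φ/2 = arctan(√0.389) = 31.95°.
φ = 2(45° − 31.95°) = 26.10°.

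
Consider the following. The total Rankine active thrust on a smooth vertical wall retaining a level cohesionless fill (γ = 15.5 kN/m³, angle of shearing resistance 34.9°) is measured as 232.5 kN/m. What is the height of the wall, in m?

10.5 m

K_a = 0.2721. P_a = ½ K_a γ H² ⇒ H = √(2P_a/(K_a γ)).
H = √(2×232.5/(0.2721×15.5)) = 10.50 m.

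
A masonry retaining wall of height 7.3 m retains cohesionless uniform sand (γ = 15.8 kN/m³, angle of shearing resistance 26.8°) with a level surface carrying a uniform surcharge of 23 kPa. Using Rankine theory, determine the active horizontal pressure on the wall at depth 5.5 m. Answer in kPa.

K_a = (1 − sin φ)/(1 + sin φ) = 0.3785.
σ_v = γz + q = 15.8 × 5.5 + 23 = 109.9 kPa.
σ_h = K_a σ_v = 0.3785 × 109.9 = 41.59 kPa.

41.6 kPa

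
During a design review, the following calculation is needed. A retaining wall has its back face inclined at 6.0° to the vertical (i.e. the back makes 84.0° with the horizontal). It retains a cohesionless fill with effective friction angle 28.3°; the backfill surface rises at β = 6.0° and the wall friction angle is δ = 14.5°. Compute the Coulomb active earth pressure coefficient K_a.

0.397

K_a = sin²(α+φ) / [sin²α · sin(α−δ) · (1 + √{sin(φ+δ)sin(φ−β) / (sin(α−δ)sin(α+β))})²].
With α = 84.0°, φ = 28.3°, δ = 14.5°, β = 6.0°: K_a = 0.3975.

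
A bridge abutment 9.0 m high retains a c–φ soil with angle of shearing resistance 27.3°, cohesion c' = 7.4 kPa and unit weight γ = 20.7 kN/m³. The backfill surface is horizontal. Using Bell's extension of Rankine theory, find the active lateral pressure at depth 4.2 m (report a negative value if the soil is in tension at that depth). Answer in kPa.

23.2 kPa

K_a = (1 − sin φ)/(1 + sin φ) = 0.3711.
σ_a = K_a γ z − 2c√K_a = 0.3711×20.7×4.2 − 2×7.4×0.6092 = 23.25 kPa.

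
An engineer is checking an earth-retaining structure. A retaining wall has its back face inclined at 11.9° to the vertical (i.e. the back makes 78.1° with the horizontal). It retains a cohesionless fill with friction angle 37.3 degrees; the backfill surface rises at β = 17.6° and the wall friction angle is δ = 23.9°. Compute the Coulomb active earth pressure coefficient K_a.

K_a = sin²(α+φ) / [sin²α · sin(α−δ) · (1 + √{sin(φ+δ)sin(φ−β) / (sin(α−δ)sin(α+β))})²].
With α = 78.1°, φ = 37.3°, δ = 23.9°, β = 17.6°: K_a = 0.4079.

0.408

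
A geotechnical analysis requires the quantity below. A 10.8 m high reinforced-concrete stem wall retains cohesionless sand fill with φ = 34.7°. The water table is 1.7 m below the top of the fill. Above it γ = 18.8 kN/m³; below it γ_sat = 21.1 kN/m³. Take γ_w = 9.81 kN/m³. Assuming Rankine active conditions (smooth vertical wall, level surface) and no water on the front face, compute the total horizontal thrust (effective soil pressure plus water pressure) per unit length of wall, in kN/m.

K_a = tan²(45° − φ/2) = 0.2745.
γ' = 21.1 − 9.81 = 11.29 kN/m³. Depth below WT = 9.1 m.
σ'_h at WT = K_a γ d_w = 8.772 kPa; at base = 8.772 + K_a γ' × 9.1 = 36.97 kPa.
P₁ (0–1.7 m) = ½×8.772×1.7 = 7.456. P₂ (1.7–10.8 m) = ½(8.772+36.97)×9.1 = 208.1.
P_w = ½ γ_w h₂² = 0.5×9.81×9.1² = 406.2. Total = 7.456+208.1+406.2 = 621.8 kN/m.

622 kN/m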